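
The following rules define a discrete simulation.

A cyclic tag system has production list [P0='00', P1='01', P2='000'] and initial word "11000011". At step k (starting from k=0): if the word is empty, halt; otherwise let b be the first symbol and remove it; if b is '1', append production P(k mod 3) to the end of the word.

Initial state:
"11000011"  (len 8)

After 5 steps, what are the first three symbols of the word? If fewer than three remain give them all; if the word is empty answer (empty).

011

gen 0: "11000011"  (len 8)
gen 1: "100001100"  (len 9)
gen 2: "0000110001"  (len 10)
gen 3: "000110001"  (len 9)
gen 4: "00110001"  (len 8)
gen 5: "0110001"  (len 7)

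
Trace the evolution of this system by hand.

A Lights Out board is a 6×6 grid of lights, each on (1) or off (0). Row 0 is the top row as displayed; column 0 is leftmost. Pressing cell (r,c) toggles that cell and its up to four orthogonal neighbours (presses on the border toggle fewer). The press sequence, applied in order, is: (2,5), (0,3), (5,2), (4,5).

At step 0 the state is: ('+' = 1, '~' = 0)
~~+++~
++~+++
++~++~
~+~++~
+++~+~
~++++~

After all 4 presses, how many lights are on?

gen 0: ~~+++~
++~+++
++~++~
~+~++~
+++~+~
~++++~
gen 1: ~~+++~
++~++~
++~+~+
~+~+++
+++~+~
~++++~
gen 2: ~~~~~~
++~~+~
++~+~+
~+~+++
+++~+~
~++++~
gen 3: ~~~~~~
++~~+~
++~+~+
~+~+++
++~~+~
~~~~+~
gen 4: ~~~~~~
++~~+~
++~+~+
~+~++~
++~~~+
~~~~++

15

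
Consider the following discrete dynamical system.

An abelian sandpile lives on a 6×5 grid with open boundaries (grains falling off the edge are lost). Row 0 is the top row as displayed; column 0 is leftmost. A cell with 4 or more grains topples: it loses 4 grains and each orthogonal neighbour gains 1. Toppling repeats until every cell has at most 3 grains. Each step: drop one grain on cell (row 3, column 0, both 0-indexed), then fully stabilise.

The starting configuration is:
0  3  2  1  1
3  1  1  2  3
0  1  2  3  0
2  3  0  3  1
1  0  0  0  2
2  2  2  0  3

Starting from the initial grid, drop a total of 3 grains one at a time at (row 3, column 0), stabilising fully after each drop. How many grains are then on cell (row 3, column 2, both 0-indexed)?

k=0  0  3  2  1  1
3  1  1  2  3
0  1  2  3  0
2  3  0  3  1
1  0  0  0  2
2  2  2  0  3
k=1  0  3  2  1  1
3  1  1  2  3
0  1  2  3  0
3  3  0  3  1
1  0  0  0  2
2  2  2  0  3
k=2  0  3  2  1  1
3  1  1  2  3
1  2  2  3  0
1  0  1  3  1
2  1  0  0  2
2  2  2  0  3
k=3  0  3  2  1  1
3  1  1  2  3
1  2  2  3  0
2  0  1  3  1
2  1  0  0  2
2  2  2  0  3

1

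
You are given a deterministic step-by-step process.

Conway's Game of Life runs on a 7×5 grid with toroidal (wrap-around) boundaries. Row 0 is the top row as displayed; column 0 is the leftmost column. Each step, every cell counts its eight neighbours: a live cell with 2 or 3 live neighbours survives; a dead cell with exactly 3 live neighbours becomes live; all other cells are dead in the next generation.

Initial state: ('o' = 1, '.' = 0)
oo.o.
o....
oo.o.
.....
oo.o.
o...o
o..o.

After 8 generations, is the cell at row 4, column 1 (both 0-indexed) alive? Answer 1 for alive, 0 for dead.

0

0) oo.o.
o....
oo.o.
.....
oo.o.
o...o
o..o.
1) ooo..
.....
oo..o
.....
oo...
..oo.
..oo.
2) .ooo.
..o.o
o....
....o
.oo..
...oo
....o
3) ooo.o
o.o.o
o..oo
oo...
o.o.o
o.ooo
o...o
4) ..o..
..o..
..oo.
..o..
..o..
..o..
.....
5) .....
.oo..
.ooo.
.oo..
.ooo.
.....
.....
6) .....
.o.o.
o..o.
o....
.o.o.
..o..
.....
7) .....
..o.o
ooo..
ooo..
.oo..
..o..
.....
8) .....
o.oo.
....o
...o.
o..o.
.oo..
.....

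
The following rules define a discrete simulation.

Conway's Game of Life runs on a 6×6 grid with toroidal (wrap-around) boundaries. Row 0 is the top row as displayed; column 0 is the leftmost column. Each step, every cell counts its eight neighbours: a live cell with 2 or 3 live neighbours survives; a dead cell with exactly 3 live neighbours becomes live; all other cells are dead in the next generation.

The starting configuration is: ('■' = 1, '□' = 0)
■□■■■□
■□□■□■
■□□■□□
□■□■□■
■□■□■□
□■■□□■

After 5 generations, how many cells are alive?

t=0: ■□■■■□
■□□■□■
■□□■□□
□■□■□■
■□■□■□
□■■□□■
t=1: □□□□□□
■□□□□□
□■□■□□
□■□■□■
□□□□■□
□□□□□□
t=2: □□□□□□
□□□□□□
□■□□■□
■□□■□□
□□□□■□
□□□□□□
t=3: □□□□□□
□□□□□□
□□□□□□
□□□■■■
□□□□□□
□□□□□□
t=4: □□□□□□
□□□□□□
□□□□■□
□□□□■□
□□□□■□
□□□□□□
t=5: □□□□□□
□□□□□□
□□□□□□
□□□■■■
□□□□□□
□□□□□□

3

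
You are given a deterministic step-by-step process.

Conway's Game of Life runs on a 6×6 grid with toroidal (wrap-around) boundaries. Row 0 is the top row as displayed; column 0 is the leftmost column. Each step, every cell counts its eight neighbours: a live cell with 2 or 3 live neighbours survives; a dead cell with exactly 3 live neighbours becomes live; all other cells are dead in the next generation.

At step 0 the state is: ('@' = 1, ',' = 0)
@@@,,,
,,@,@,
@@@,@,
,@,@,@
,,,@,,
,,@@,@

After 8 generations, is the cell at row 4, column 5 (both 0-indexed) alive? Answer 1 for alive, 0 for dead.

0) @@@,,,
,,@,@,
@@@,@,
,@,@,@
,,,@,,
,,@@,@
1) @,,,@@
,,,,,,
@,,,@,
,@,@,@
@,,@,,
@,,@@,
2) @,,@@,
@,,,@,
@,,,@@
,@@@,@
@@,@,,
@@,@,,
3) @,@@@,
@@,,,,
,,@,,,
,,,@,,
,,,@,@
,,,@,,
4) @,@@@@
@,,,,@
,@@,,,
,,@@@,
,,@@,,
,,,,,@
5) ,@,@,,
,,,,,,
@@@,@@
,,,,@,
,,@,,,
@@,,,@
6) ,@@,,,
,,,@@@
@@,@@@
@,@,@,
@@,,,@
@@,,,,
7) ,@@@@@
,,,,,,
,@,,,,
,,@,,,
,,@,,,
,,,,,@
8) @,@@@@
@@,@@,
,,,,,,
,@@,,,
,,,,,,
@@,,,@

0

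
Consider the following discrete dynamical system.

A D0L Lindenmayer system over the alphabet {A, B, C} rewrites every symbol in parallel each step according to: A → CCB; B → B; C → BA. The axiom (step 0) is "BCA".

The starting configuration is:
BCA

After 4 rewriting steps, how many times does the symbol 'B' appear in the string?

16

step 0: BCA
step 1: BBACCB
step 2: BBCCBBABAB
step 3: BBBABABBCCBBCCBB
step 4: BBBCCBBCCBBBBABABBBABABB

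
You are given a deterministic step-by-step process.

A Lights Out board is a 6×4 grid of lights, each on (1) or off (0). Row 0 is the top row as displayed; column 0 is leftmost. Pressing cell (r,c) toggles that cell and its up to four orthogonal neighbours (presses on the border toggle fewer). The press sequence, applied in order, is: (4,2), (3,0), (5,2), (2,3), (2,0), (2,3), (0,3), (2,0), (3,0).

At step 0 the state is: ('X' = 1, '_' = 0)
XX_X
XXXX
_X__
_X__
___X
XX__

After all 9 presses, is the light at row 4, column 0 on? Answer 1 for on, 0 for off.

[0] XX_X
XXXX
_X__
_X__
___X
XX__
[1] XX_X
XXXX
_X__
_XX_
_XX_
XXX_
[2] XX_X
XXXX
XX__
X_X_
XXX_
XXX_
[3] XX_X
XXXX
XX__
X_X_
XX__
X__X
[4] XX_X
XXX_
XXXX
X_XX
XX__
X__X
[5] XX_X
_XX_
__XX
__XX
XX__
X__X
[6] XX_X
_XXX
____
__X_
XX__
X__X
[7] XXX_
_XX_
____
__X_
XX__
X__X
[8] XXX_
XXX_
XX__
X_X_
XX__
X__X
[9] XXX_
XXX_
_X__
_XX_
_X__
X__X

0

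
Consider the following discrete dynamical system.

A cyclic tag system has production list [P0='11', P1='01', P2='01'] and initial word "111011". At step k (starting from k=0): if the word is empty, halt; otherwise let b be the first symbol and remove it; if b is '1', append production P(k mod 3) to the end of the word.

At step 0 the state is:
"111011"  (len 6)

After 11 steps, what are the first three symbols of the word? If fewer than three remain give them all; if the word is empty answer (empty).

t=0: "111011"  (len 6)
t=1: "1101111"  (len 7)
t=2: "10111101"  (len 8)
t=3: "011110101"  (len 9)
t=4: "11110101"  (len 8)
t=5: "111010101"  (len 9)
t=6: "1101010101"  (len 10)
t=7: "10101010111"  (len 11)
t=8: "010101011101"  (len 12)
t=9: "10101011101"  (len 11)
t=10: "010101110111"  (len 12)
t=11: "10101110111"  (len 11)

101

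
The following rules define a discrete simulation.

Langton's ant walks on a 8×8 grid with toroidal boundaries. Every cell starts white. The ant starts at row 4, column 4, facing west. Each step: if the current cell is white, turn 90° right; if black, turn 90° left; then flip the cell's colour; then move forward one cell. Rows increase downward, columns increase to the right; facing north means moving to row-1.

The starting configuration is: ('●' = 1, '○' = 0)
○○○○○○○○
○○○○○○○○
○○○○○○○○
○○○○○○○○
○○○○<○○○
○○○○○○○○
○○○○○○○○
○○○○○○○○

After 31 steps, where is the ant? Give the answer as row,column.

0) ○○○○○○○○
○○○○○○○○
○○○○○○○○
○○○○○○○○
○○○○<○○○
○○○○○○○○
○○○○○○○○
○○○○○○○○
1) ○○○○○○○○
○○○○○○○○
○○○○○○○○
○○○○^○○○
○○○○●○○○
○○○○○○○○
○○○○○○○○
○○○○○○○○
2) ○○○○○○○○
○○○○○○○○
○○○○○○○○
○○○○●>○○
○○○○●○○○
○○○○○○○○
○○○○○○○○
○○○○○○○○
3) ○○○○○○○○
○○○○○○○○
○○○○○○○○
○○○○●●○○
○○○○●v○○
○○○○○○○○
○○○○○○○○
○○○○○○○○
4) ○○○○○○○○
○○○○○○○○
○○○○○○○○
○○○○●●○○
○○○○<●○○
○○○○○○○○
○○○○○○○○
○○○○○○○○
5) ○○○○○○○○
○○○○○○○○
○○○○○○○○
○○○○●●○○
○○○○○●○○
○○○○v○○○
○○○○○○○○
○○○○○○○○
6) ○○○○○○○○
○○○○○○○○
○○○○○○○○
○○○○●●○○
○○○○○●○○
○○○<●○○○
○○○○○○○○
○○○○○○○○
7) ○○○○○○○○
○○○○○○○○
○○○○○○○○
○○○○●●○○
○○○^○●○○
○○○●●○○○
○○○○○○○○
○○○○○○○○
8) ○○○○○○○○
○○○○○○○○
○○○○○○○○
○○○○●●○○
○○○●>●○○
○○○●●○○○
○○○○○○○○
○○○○○○○○
9) ○○○○○○○○
○○○○○○○○
○○○○○○○○
○○○○●●○○
○○○●●●○○
○○○●v○○○
○○○○○○○○
○○○○○○○○
10) ○○○○○○○○
○○○○○○○○
○○○○○○○○
○○○○●●○○
○○○●●●○○
○○○●○>○○
○○○○○○○○
○○○○○○○○
11) ○○○○○○○○
○○○○○○○○
○○○○○○○○
○○○○●●○○
○○○●●●○○
○○○●○●○○
○○○○○v○○
○○○○○○○○
12) ○○○○○○○○
○○○○○○○○
○○○○○○○○
○○○○●●○○
○○○●●●○○
○○○●○●○○
○○○○<●○○
○○○○○○○○
13) ○○○○○○○○
○○○○○○○○
○○○○○○○○
○○○○●●○○
○○○●●●○○
○○○●^●○○
○○○○●●○○
○○○○○○○○
14) ○○○○○○○○
○○○○○○○○
○○○○○○○○
○○○○●●○○
○○○●●●○○
○○○●●>○○
○○○○●●○○
○○○○○○○○
15) ○○○○○○○○
○○○○○○○○
○○○○○○○○
○○○○●●○○
○○○●●^○○
○○○●●○○○
○○○○●●○○
○○○○○○○○
16) ○○○○○○○○
○○○○○○○○
○○○○○○○○
○○○○●●○○
○○○●<○○○
○○○●●○○○
○○○○●●○○
○○○○○○○○
17) ○○○○○○○○
○○○○○○○○
○○○○○○○○
○○○○●●○○
○○○●○○○○
○○○●v○○○
○○○○●●○○
○○○○○○○○
18) ○○○○○○○○
○○○○○○○○
○○○○○○○○
○○○○●●○○
○○○●○○○○
○○○●○>○○
○○○○●●○○
○○○○○○○○
19) ○○○○○○○○
○○○○○○○○
○○○○○○○○
○○○○●●○○
○○○●○○○○
○○○●○●○○
○○○○●v○○
○○○○○○○○
20) ○○○○○○○○
○○○○○○○○
○○○○○○○○
○○○○●●○○
○○○●○○○○
○○○●○●○○
○○○○●○>○
○○○○○○○○
21) ○○○○○○○○
○○○○○○○○
○○○○○○○○
○○○○●●○○
○○○●○○○○
○○○●○●○○
○○○○●○●○
○○○○○○v○
22) ○○○○○○○○
○○○○○○○○
○○○○○○○○
○○○○●●○○
○○○●○○○○
○○○●○●○○
○○○○●○●○
○○○○○<●○
23) ○○○○○○○○
○○○○○○○○
○○○○○○○○
○○○○●●○○
○○○●○○○○
○○○●○●○○
○○○○●^●○
○○○○○●●○
24) ○○○○○○○○
○○○○○○○○
○○○○○○○○
○○○○●●○○
○○○●○○○○
○○○●○●○○
○○○○●●>○
○○○○○●●○
25) ○○○○○○○○
○○○○○○○○
○○○○○○○○
○○○○●●○○
○○○●○○○○
○○○●○●^○
○○○○●●○○
○○○○○●●○
26) ○○○○○○○○
○○○○○○○○
○○○○○○○○
○○○○●●○○
○○○●○○○○
○○○●○●●>
○○○○●●○○
○○○○○●●○
27) ○○○○○○○○
○○○○○○○○
○○○○○○○○
○○○○●●○○
○○○●○○○○
○○○●○●●●
○○○○●●○v
○○○○○●●○
28) ○○○○○○○○
○○○○○○○○
○○○○○○○○
○○○○●●○○
○○○●○○○○
○○○●○●●●
○○○○●●<●
○○○○○●●○
29) ○○○○○○○○
○○○○○○○○
○○○○○○○○
○○○○●●○○
○○○●○○○○
○○○●○●^●
○○○○●●●●
○○○○○●●○
30) ○○○○○○○○
○○○○○○○○
○○○○○○○○
○○○○●●○○
○○○●○○○○
○○○●○<○●
○○○○●●●●
○○○○○●●○
31) ○○○○○○○○
○○○○○○○○
○○○○○○○○
○○○○●●○○
○○○●○○○○
○○○●○○○●
○○○○●v●●
○○○○○●●○

6,5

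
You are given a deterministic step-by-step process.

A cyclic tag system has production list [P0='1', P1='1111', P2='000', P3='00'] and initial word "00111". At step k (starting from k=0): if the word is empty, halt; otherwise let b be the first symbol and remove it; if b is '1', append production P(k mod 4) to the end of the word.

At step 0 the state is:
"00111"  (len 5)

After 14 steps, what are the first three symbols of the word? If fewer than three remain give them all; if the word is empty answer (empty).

0) "00111"  (len 5)
1) "0111"  (len 4)
2) "111"  (len 3)
3) "11000"  (len 5)
4) "100000"  (len 6)
5) "000001"  (len 6)
6) "00001"  (len 5)
7) "0001"  (len 4)
8) "001"  (len 3)
9) "01"  (len 2)
10) "1"  (len 1)
11) "000"  (len 3)
12) "00"  (len 2)
13) "0"  (len 1)
14) (halted — word empty)

(empty)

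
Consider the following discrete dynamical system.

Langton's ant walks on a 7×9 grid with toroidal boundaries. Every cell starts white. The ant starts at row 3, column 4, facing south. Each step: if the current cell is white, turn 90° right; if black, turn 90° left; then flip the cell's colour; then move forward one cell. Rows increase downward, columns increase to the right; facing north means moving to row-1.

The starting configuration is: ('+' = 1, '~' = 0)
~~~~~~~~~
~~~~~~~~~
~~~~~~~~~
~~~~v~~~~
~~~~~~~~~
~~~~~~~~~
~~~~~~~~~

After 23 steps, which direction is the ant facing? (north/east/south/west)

0) ~~~~~~~~~
~~~~~~~~~
~~~~~~~~~
~~~~v~~~~
~~~~~~~~~
~~~~~~~~~
~~~~~~~~~
1) ~~~~~~~~~
~~~~~~~~~
~~~~~~~~~
~~~<+~~~~
~~~~~~~~~
~~~~~~~~~
~~~~~~~~~
2) ~~~~~~~~~
~~~~~~~~~
~~~^~~~~~
~~~++~~~~
~~~~~~~~~
~~~~~~~~~
~~~~~~~~~
3) ~~~~~~~~~
~~~~~~~~~
~~~+>~~~~
~~~++~~~~
~~~~~~~~~
~~~~~~~~~
~~~~~~~~~
4) ~~~~~~~~~
~~~~~~~~~
~~~++~~~~
~~~+v~~~~
~~~~~~~~~
~~~~~~~~~
~~~~~~~~~
5) ~~~~~~~~~
~~~~~~~~~
~~~++~~~~
~~~+~>~~~
~~~~~~~~~
~~~~~~~~~
~~~~~~~~~
6) ~~~~~~~~~
~~~~~~~~~
~~~++~~~~
~~~+~+~~~
~~~~~v~~~
~~~~~~~~~
~~~~~~~~~
7) ~~~~~~~~~
~~~~~~~~~
~~~++~~~~
~~~+~+~~~
~~~~<+~~~
~~~~~~~~~
~~~~~~~~~
8) ~~~~~~~~~
~~~~~~~~~
~~~++~~~~
~~~+^+~~~
~~~~++~~~
~~~~~~~~~
~~~~~~~~~
9) ~~~~~~~~~
~~~~~~~~~
~~~++~~~~
~~~++>~~~
~~~~++~~~
~~~~~~~~~
~~~~~~~~~
10) ~~~~~~~~~
~~~~~~~~~
~~~++^~~~
~~~++~~~~
~~~~++~~~
~~~~~~~~~
~~~~~~~~~
11) ~~~~~~~~~
~~~~~~~~~
~~~+++>~~
~~~++~~~~
~~~~++~~~
~~~~~~~~~
~~~~~~~~~
12) ~~~~~~~~~
~~~~~~~~~
~~~++++~~
~~~++~v~~
~~~~++~~~
~~~~~~~~~
~~~~~~~~~
13) ~~~~~~~~~
~~~~~~~~~
~~~++++~~
~~~++<+~~
~~~~++~~~
~~~~~~~~~
~~~~~~~~~
14) ~~~~~~~~~
~~~~~~~~~
~~~++^+~~
~~~++++~~
~~~~++~~~
~~~~~~~~~
~~~~~~~~~
15) ~~~~~~~~~
~~~~~~~~~
~~~+<~+~~
~~~++++~~
~~~~++~~~
~~~~~~~~~
~~~~~~~~~
16) ~~~~~~~~~
~~~~~~~~~
~~~+~~+~~
~~~+v++~~
~~~~++~~~
~~~~~~~~~
~~~~~~~~~
17) ~~~~~~~~~
~~~~~~~~~
~~~+~~+~~
~~~+~>+~~
~~~~++~~~
~~~~~~~~~
~~~~~~~~~
18) ~~~~~~~~~
~~~~~~~~~
~~~+~^+~~
~~~+~~+~~
~~~~++~~~
~~~~~~~~~
~~~~~~~~~
19) ~~~~~~~~~
~~~~~~~~~
~~~+~+>~~
~~~+~~+~~
~~~~++~~~
~~~~~~~~~
~~~~~~~~~
20) ~~~~~~~~~
~~~~~~^~~
~~~+~+~~~
~~~+~~+~~
~~~~++~~~
~~~~~~~~~
~~~~~~~~~
21) ~~~~~~~~~
~~~~~~+>~
~~~+~+~~~
~~~+~~+~~
~~~~++~~~
~~~~~~~~~
~~~~~~~~~
22) ~~~~~~~~~
~~~~~~++~
~~~+~+~v~
~~~+~~+~~
~~~~++~~~
~~~~~~~~~
~~~~~~~~~
23) ~~~~~~~~~
~~~~~~++~
~~~+~+<+~
~~~+~~+~~
~~~~++~~~
~~~~~~~~~
~~~~~~~~~

west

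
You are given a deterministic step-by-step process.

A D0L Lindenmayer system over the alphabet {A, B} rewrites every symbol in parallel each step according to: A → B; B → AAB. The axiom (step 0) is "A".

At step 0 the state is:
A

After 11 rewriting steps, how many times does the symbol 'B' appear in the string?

683

[0] A
[1] B
[2] AAB
[3] BBAAB
[4] AABAABBBAAB
[5] BBAABBBAABAABAABBBAAB
[6] AABAABBBAABAABAABBBAABBBAABBBAABAABAABBBAAB
[7] BBAABBBAABAABAABBBAABBBAABBBAABAABAABBBAABAABAABBBAABAABAABBBAABBBAABBBAABAABAABBBAAB
[8] AABAABBBAABAABAABBBAABBBAABBBAABAABAABBBAABAABAABBBAABAABA…BAABAABAABBBAABAABAABBBAABAABAABBBAABBBAABBBAABAABAABBBAAB  (len 171)
[9] BBAABBBAABAABAABBBAABBBAABBBAABAABAABBBAABAABAABBBAABAABAA…BAABAABAABBBAABAABAABBBAABAABAABBBAABBBAABBBAABAABAABBBAAB  (len 341)
[10] AABAABBBAABAABAABBBAABBBAABBBAABAABAABBBAABAABAABBBAABAABA…BAABAABAABBBAABAABAABBBAABAABAABBBAABBBAABBBAABAABAABBBAAB  (len 683)
[11] BBAABBBAABAABAABBBAABBBAABBBAABAABAABBBAABAABAABBBAABAABAA…BAABAABAABBBAABAABAABBBAABAABAABBBAABBBAABBBAABAABAABBBAAB  (len 1365)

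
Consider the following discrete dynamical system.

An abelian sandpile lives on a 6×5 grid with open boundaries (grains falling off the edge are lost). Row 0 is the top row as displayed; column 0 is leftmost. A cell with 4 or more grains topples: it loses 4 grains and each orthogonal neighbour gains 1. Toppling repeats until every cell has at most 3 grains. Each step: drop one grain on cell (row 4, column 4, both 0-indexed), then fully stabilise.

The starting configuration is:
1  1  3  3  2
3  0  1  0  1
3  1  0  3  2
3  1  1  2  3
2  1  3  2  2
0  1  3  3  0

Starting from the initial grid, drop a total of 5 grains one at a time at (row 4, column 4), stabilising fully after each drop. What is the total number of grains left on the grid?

50

[0] 1  1  3  3  2
3  0  1  0  1
3  1  0  3  2
3  1  1  2  3
2  1  3  2  2
0  1  3  3  0
[1] 1  1  3  3  2
3  0  1  0  1
3  1  0  3  2
3  1  1  2  3
2  1  3  2  3
0  1  3  3  0
[2] 1  1  3  3  2
3  0  1  0  1
3  1  0  3  3
3  1  1  3  0
2  1  3  3  1
0  1  3  3  1
[3] 1  1  3  3  2
3  0  1  0  1
3  1  0  3  3
3  1  1  3  0
2  1  3  3  2
0  1  3  3  1
[4] 1  1  3  3  2
3  0  1  0  1
3  1  0  3  3
3  1  1  3  0
2  1  3  3  3
0  1  3  3  1
[5] 1  1  3  3  2
3  0  1  1  2
3  1  1  1  0
3  1  3  1  3
2  2  1  3  1
0  2  1  1  3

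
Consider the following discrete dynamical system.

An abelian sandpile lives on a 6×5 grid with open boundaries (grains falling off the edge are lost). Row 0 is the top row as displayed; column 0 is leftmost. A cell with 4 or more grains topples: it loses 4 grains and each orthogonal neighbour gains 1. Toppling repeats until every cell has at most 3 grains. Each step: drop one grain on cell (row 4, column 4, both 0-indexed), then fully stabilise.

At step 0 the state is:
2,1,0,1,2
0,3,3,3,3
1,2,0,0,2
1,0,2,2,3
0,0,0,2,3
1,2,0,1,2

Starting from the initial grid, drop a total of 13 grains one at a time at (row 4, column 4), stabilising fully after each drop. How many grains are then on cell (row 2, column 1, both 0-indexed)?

[0] 2,1,0,1,2
0,3,3,3,3
1,2,0,0,2
1,0,2,2,3
0,0,0,2,3
1,2,0,1,2
[1] 2,1,0,1,2
0,3,3,3,3
1,2,0,0,3
1,0,2,3,0
0,0,0,3,1
1,2,0,1,3
[2] 2,1,0,1,2
0,3,3,3,3
1,2,0,0,3
1,0,2,3,0
0,0,0,3,2
1,2,0,1,3
[3] 2,1,0,1,2
0,3,3,3,3
1,2,0,0,3
1,0,2,3,0
0,0,0,3,3
1,2,0,1,3
[4] 2,1,0,1,2
0,3,3,3,3
1,2,0,1,3
1,0,3,0,2
0,0,1,1,2
1,2,0,3,0
[5] 2,1,0,1,2
0,3,3,3,3
1,2,0,1,3
1,0,3,0,2
0,0,1,1,3
1,2,0,3,0
[6] 2,1,0,1,2
0,3,3,3,3
1,2,0,1,3
1,0,3,0,3
0,0,1,2,0
1,2,0,3,1
[7] 2,1,0,1,2
0,3,3,3,3
1,2,0,1,3
1,0,3,0,3
0,0,1,2,1
1,2,0,3,1
[8] 2,1,0,1,2
0,3,3,3,3
1,2,0,1,3
1,0,3,0,3
0,0,1,2,2
1,2,0,3,1
[9] 2,1,0,1,2
0,3,3,3,3
1,2,0,1,3
1,0,3,0,3
0,0,1,2,3
1,2,0,3,1
[10] 2,2,1,2,3
1,0,1,1,1
1,3,1,3,1
1,0,3,1,1
0,0,1,3,1
1,2,0,3,2
[11] 2,2,1,2,3
1,0,1,1,1
1,3,1,3,1
1,0,3,1,1
0,0,1,3,2
1,2,0,3,2
[12] 2,2,1,2,3
1,0,1,1,1
1,3,1,3,1
1,0,3,1,1
0,0,1,3,3
1,2,0,3,2
[13] 2,2,1,2,3
1,0,1,1,1
1,3,1,3,1
1,0,3,2,2
0,0,2,1,2
1,2,1,1,0

3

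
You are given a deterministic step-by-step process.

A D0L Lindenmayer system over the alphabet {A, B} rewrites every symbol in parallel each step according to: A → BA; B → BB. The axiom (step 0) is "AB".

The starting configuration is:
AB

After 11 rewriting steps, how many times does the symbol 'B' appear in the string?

4095

[0] AB
[1] BABB
[2] BBBABBBB
[3] BBBBBBBABBBBBBBB
[4] BBBBBBBBBBBBBBBABBBBBBBBBBBBBBBB
[5] BBBBBBBBBBBBBBBBBBBBBBBBBBBBBBBABBBBBBBBBBBBBBBBBBBBBBBBBBBBBBBB
[6] BBBBBBBBBBBBBBBBBBBBBBBBBBBBBBBBBBBBBBBBBBBBBBBBBBBBBBBBBB…BBBBBBBBBBBBBBBBBBBBBBBBBBBBBBBBBBBBBBBBBBBBBBBBBBBBBBBBBB  (len 128)
[7] BBBBBBBBBBBBBBBBBBBBBBBBBBBBBBBBBBBBBBBBBBBBBBBBBBBBBBBBBB…BBBBBBBBBBBBBBBBBBBBBBBBBBBBBBBBBBBBBBBBBBBBBBBBBBBBBBBBBB  (len 256)
[8] BBBBBBBBBBBBBBBBBBBBBBBBBBBBBBBBBBBBBBBBBBBBBBBBBBBBBBBBBB…BBBBBBBBBBBBBBBBBBBBBBBBBBBBBBBBBBBBBBBBBBBBBBBBBBBBBBBBBB  (len 512)
[9] BBBBBBBBBBBBBBBBBBBBBBBBBBBBBBBBBBBBBBBBBBBBBBBBBBBBBBBBBB…BBBBBBBBBBBBBBBBBBBBBBBBBBBBBBBBBBBBBBBBBBBBBBBBBBBBBBBBBB  (len 1024)
[10] BBBBBBBBBBBBBBBBBBBBBBBBBBBBBBBBBBBBBBBBBBBBBBBBBBBBBBBBBB…BBBBBBBBBBBBBBBBBBBBBBBBBBBBBBBBBBBBBBBBBBBBBBBBBBBBBBBBBB  (len 2048)
[11] BBBBBBBBBBBBBBBBBBBBBBBBBBBBBBBBBBBBBBBBBBBBBBBBBBBBBBBBBB…BBBBBBBBBBBBBBBBBBBBBBBBBBBBBBBBBBBBBBBBBBBBBBBBBBBBBBBBBB  (len 4096)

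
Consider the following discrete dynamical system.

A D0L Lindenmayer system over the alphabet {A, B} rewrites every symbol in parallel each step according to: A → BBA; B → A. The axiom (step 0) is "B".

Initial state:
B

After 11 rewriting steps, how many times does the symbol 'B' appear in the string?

682

0) B
1) A
2) BBA
3) AABBA
4) BBABBAAABBA
5) AABBAAABBABBABBAAABBA
6) BBABBAAABBABBABBAAABBAAABBAAABBABBABBAAABBA
7) AABBAAABBABBABBAAABBAAABBAAABBABBABBAAABBABBABBAAABBABBABBAAABBAAABBAAABBABBABBAAABBA
8) BBABBAAABBABBABBAAABBAAABBAAABBABBABBAAABBABBABBAAABBABBAB…ABBABBABBAAABBABBABBAAABBABBABBAAABBAAABBAAABBABBABBAAABBA  (len 171)
9) AABBAAABBABBABBAAABBAAABBAAABBABBABBAAABBABBABBAAABBABBABB…ABBABBABBAAABBABBABBAAABBABBABBAAABBAAABBAAABBABBABBAAABBA  (len 341)
10) BBABBAAABBABBABBAAABBAAABBAAABBABBABBAAABBABBABBAAABBABBAB…ABBABBABBAAABBABBABBAAABBABBABBAAABBAAABBAAABBABBABBAAABBA  (len 683)
11) AABBAAABBABBABBAAABBAAABBAAABBABBABBAAABBABBABBAAABBABBABB…ABBABBABBAAABBABBABBAAABBABBABBAAABBAAABBAAABBABBABBAAABBA  (len 1365)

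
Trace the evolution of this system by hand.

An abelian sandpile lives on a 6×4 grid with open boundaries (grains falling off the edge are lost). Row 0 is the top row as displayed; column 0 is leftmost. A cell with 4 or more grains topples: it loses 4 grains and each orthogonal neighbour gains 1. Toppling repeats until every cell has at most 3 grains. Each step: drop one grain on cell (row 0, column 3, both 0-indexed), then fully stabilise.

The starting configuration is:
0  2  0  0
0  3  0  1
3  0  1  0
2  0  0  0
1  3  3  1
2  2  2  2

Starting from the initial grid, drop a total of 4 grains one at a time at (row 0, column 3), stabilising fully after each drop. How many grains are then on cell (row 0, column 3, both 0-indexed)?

0

t=0: 0  2  0  0
0  3  0  1
3  0  1  0
2  0  0  0
1  3  3  1
2  2  2  2
t=1: 0  2  0  1
0  3  0  1
3  0  1  0
2  0  0  0
1  3  3  1
2  2  2  2
t=2: 0  2  0  2
0  3  0  1
3  0  1  0
2  0  0  0
1  3  3  1
2  2  2  2
t=3: 0  2  0  3
0  3  0  1
3  0  1  0
2  0  0  0
1  3  3  1
2  2  2  2
t=4: 0  2  1  0
0  3  0  2
3  0  1  0
2  0  0  0
1  3  3  1
2  2  2  2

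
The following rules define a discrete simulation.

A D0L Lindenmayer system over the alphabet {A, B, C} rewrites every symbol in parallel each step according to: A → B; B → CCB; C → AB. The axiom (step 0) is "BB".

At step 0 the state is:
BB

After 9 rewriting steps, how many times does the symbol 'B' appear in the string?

1846

[0] BB
[1] CCBCCB
[2] ABABCCBABABCCB
[3] BCCBBCCBABABCCBBCCBBCCBABABCCB
[4] CCBABABCCBCCBABABCCBBCCBBCCBABABCCBCCBABABCCBCCBABABCCBBCCBBCCBABABCCB
[5] ABABCCBBCCBBCCBABABCCBABABCCBBCCBBCCBABABCCBCCBABABCCBCCBA…BABABCCBBCCBBCCBABABCCBCCBABABCCBCCBABABCCBBCCBBCCBABABCCB  (len 158)
[6] BCCBBCCBABABCCBCCBABABCCBCCBABABCCBBCCBBCCBABABCCBBCCBBCCB…BABABCCBBCCBBCCBABABCCBCCBABABCCBCCBABABCCBBCCBBCCBABABCCB  (len 358)
[7] CCBABABCCBCCBABABCCBBCCBBCCBABABCCBABABCCBBCCBBCCBABABCCBA…BABABCCBBCCBBCCBABABCCBCCBABABCCBCCBABABCCBBCCBBCCBABABCCB  (len 814)
[8] ABABCCBBCCBBCCBABABCCBABABCCBBCCBBCCBABABCCBCCBABABCCBCCBA…BABABCCBBCCBBCCBABABCCBCCBABABCCBCCBABABCCBBCCBBCCBABABCCB  (len 1846)
[9] BCCBBCCBABABCCBCCBABABCCBCCBABABCCBBCCBBCCBABABCCBBCCBBCCB…BABABCCBBCCBBCCBABABCCBCCBABABCCBCCBABABCCBBCCBBCCBABABCCB  (len 4190)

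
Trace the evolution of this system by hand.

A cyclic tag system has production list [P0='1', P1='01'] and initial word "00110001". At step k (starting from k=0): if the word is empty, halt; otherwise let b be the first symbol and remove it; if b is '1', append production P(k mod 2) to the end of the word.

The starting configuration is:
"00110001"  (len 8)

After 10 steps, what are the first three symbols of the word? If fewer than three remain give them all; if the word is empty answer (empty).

[0] "00110001"  (len 8)
[1] "0110001"  (len 7)
[2] "110001"  (len 6)
[3] "100011"  (len 6)
[4] "0001101"  (len 7)
[5] "001101"  (len 6)
[6] "01101"  (len 5)
[7] "1101"  (len 4)
[8] "10101"  (len 5)
[9] "01011"  (len 5)
[10] "1011"  (len 4)

101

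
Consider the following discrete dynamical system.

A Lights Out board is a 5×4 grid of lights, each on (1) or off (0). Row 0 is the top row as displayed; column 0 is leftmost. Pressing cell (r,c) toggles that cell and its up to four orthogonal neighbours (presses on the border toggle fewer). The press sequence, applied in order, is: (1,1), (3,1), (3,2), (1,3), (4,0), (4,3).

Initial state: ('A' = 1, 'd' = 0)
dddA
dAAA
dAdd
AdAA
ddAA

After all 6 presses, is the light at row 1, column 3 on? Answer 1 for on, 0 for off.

0

[0] dddA
dAAA
dAdd
AdAA
ddAA
[1] dAdA
AddA
dddd
AdAA
ddAA
[2] dAdA
AddA
dAdd
dAdA
dAAA
[3] dAdA
AddA
dAAd
ddAd
dAdA
[4] dAdd
AdAd
dAAA
ddAd
dAdA
[5] dAdd
AdAd
dAAA
AdAd
AddA
[6] dAdd
AdAd
dAAA
AdAA
AdAd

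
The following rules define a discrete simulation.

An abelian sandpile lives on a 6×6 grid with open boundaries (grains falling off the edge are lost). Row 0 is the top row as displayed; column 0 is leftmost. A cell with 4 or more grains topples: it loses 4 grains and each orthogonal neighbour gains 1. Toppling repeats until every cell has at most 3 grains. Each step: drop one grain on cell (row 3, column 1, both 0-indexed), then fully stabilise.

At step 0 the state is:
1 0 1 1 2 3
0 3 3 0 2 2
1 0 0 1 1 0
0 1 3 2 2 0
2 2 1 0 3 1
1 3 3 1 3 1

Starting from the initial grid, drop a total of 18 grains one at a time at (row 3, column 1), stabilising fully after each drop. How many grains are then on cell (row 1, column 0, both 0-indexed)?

k=0  1 0 1 1 2 3
0 3 3 0 2 2
1 0 0 1 1 0
0 1 3 2 2 0
2 2 1 0 3 1
1 3 3 1 3 1
k=1  1 0 1 1 2 3
0 3 3 0 2 2
1 0 0 1 1 0
0 2 3 2 2 0
2 2 1 0 3 1
1 3 3 1 3 1
k=2  1 0 1 1 2 3
0 3 3 0 2 2
1 0 0 1 1 0
0 3 3 2 2 0
2 2 1 0 3 1
1 3 3 1 3 1
k=3  1 0 1 1 2 3
0 3 3 0 2 2
1 1 1 1 1 0
1 1 0 3 2 0
2 3 2 0 3 1
1 3 3 1 3 1
k=4  1 0 1 1 2 3
0 3 3 0 2 2
1 1 1 1 1 0
1 2 0 3 2 0
2 3 2 0 3 1
1 3 3 1 3 1
k=5  1 0 1 1 2 3
0 3 3 0 2 2
1 1 1 1 1 0
1 3 0 3 2 0
2 3 2 0 3 1
1 3 3 1 3 1
k=6  1 0 1 1 2 3
0 3 3 0 2 2
1 2 1 1 1 0
2 1 2 3 2 0
3 2 0 1 3 1
2 1 1 2 3 1
k=7  1 0 1 1 2 3
0 3 3 0 2 2
1 2 1 1 1 0
2 2 2 3 2 0
3 2 0 1 3 1
2 1 1 2 3 1
k=8  1 0 1 1 2 3
0 3 3 0 2 2
1 2 1 1 1 0
2 3 2 3 2 0
3 2 0 1 3 1
2 1 1 2 3 1
k=9  1 0 1 1 2 3
0 3 3 0 2 2
1 3 1 1 1 0
3 0 3 3 2 0
3 3 0 1 3 1
2 1 1 2 3 1
k=10  1 0 1 1 2 3
0 3 3 0 2 2
1 3 1 1 1 0
3 1 3 3 2 0
3 3 0 1 3 1
2 1 1 2 3 1
k=11  1 0 1 1 2 3
0 3 3 0 2 2
1 3 1 1 1 0
3 2 3 3 2 0
3 3 0 1 3 1
2 1 1 2 3 1
k=12  1 0 1 1 2 3
0 3 3 0 2 2
1 3 1 1 1 0
3 3 3 3 2 0
3 3 0 1 3 1
2 1 1 2 3 1
k=13  1 1 2 1 2 3
1 1 1 1 2 2
3 3 0 3 1 0
2 0 3 0 3 0
1 2 2 2 3 1
3 2 1 2 3 1
k=14  1 1 2 1 2 3
1 1 1 1 2 2
3 3 0 3 1 0
2 1 3 0 3 0
1 2 2 2 3 1
3 2 1 2 3 1
k=15  1 1 2 1 2 3
1 1 1 1 2 2
3 3 0 3 1 0
2 2 3 0 3 0
1 2 2 2 3 1
3 2 1 2 3 1
k=16  1 1 2 1 2 3
1 1 1 1 2 2
3 3 0 3 1 0
2 3 3 0 3 0
1 2 2 2 3 1
3 2 1 2 3 1
k=17  1 1 2 1 2 3
2 2 1 1 2 2
1 1 2 3 1 0
0 3 0 1 3 0
2 3 3 2 3 1
3 2 1 2 3 1
k=18  1 1 2 1 2 3
2 2 1 1 2 2
1 2 2 3 1 0
1 1 2 1 3 0
3 1 0 3 3 1
3 3 2 2 3 1

2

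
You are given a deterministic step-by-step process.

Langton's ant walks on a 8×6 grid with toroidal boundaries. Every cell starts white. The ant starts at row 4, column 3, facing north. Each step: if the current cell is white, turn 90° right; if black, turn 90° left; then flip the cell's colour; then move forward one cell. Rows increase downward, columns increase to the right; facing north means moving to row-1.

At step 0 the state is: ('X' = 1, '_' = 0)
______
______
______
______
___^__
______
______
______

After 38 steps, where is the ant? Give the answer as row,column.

7,2

t=0: ______
______
______
______
___^__
______
______
______
t=1: ______
______
______
______
___X>_
______
______
______
t=2: ______
______
______
______
___XX_
____v_
______
______
t=3: ______
______
______
______
___XX_
___<X_
______
______
t=4: ______
______
______
______
___^X_
___XX_
______
______
t=5: ______
______
______
______
__<_X_
___XX_
______
______
t=6: ______
______
______
__^___
__X_X_
___XX_
______
______
t=7: ______
______
______
__X>__
__X_X_
___XX_
______
______
t=8: ______
______
______
__XX__
__XvX_
___XX_
______
______
t=9: ______
______
______
__XX__
__<XX_
___XX_
______
______
t=10: ______
______
______
__XX__
___XX_
__vXX_
______
______
t=11: ______
______
______
__XX__
___XX_
_<XXX_
______
______
t=12: ______
______
______
__XX__
_^_XX_
_XXXX_
______
______
t=13: ______
______
______
__XX__
_X>XX_
_XXXX_
______
______
t=14: ______
______
______
__XX__
_XXXX_
_XvXX_
______
______
t=15: ______
______
______
__XX__
_XXXX_
_X_>X_
______
______
t=16: ______
______
______
__XX__
_XX^X_
_X__X_
______
______
t=17: ______
______
______
__XX__
_X<_X_
_X__X_
______
______
t=18: ______
______
______
__XX__
_X__X_
_Xv_X_
______
______
t=19: ______
______
______
__XX__
_X__X_
_<X_X_
______
______
t=20: ______
______
______
__XX__
_X__X_
__X_X_
_v____
______
t=21: ______
______
______
__XX__
_X__X_
__X_X_
<X____
______
t=22: ______
______
______
__XX__
_X__X_
^_X_X_
XX____
______
t=23: ______
______
______
__XX__
_X__X_
X>X_X_
XX____
______
t=24: ______
______
______
__XX__
_X__X_
XXX_X_
Xv____
______
t=25: ______
______
______
__XX__
_X__X_
XXX_X_
X_>___
______
t=26: ______
______
______
__XX__
_X__X_
XXX_X_
X_X___
__v___
t=27: ______
______
______
__XX__
_X__X_
XXX_X_
X_X___
_<X___
t=28: ______
______
______
__XX__
_X__X_
XXX_X_
X^X___
_XX___
t=29: ______
______
______
__XX__
_X__X_
XXX_X_
XX>___
_XX___
t=30: ______
______
______
__XX__
_X__X_
XX^_X_
XX____
_XX___
t=31: ______
______
______
__XX__
_X__X_
X<__X_
XX____
_XX___
t=32: ______
______
______
__XX__
_X__X_
X___X_
Xv____
_XX___
t=33: ______
______
______
__XX__
_X__X_
X___X_
X_>___
_XX___
t=34: ______
______
______
__XX__
_X__X_
X___X_
X_X___
_Xv___
t=35: ______
______
______
__XX__
_X__X_
X___X_
X_X___
_X_>__
t=36: ___v__
______
______
__XX__
_X__X_
X___X_
X_X___
_X_X__
t=37: __<X__
______
______
__XX__
_X__X_
X___X_
X_X___
_X_X__
t=38: __XX__
______
______
__XX__
_X__X_
X___X_
X_X___
_X^X__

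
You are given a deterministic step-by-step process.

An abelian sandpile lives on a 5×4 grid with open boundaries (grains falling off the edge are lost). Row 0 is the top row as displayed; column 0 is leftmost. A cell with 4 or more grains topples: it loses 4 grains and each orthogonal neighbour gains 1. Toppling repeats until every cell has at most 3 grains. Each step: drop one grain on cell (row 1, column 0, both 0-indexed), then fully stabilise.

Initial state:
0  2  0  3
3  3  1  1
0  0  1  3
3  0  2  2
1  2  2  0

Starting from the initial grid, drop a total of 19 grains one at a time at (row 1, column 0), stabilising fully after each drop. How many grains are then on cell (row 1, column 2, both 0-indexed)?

gen 0: 0  2  0  3
3  3  1  1
0  0  1  3
3  0  2  2
1  2  2  0
gen 1: 1  3  0  3
1  0  2  1
1  1  1  3
3  0  2  2
1  2  2  0
gen 2: 1  3  0  3
2  0  2  1
1  1  1  3
3  0  2  2
1  2  2  0
gen 3: 1  3  0  3
3  0  2  1
1  1  1  3
3  0  2  2
1  2  2  0
gen 4: 2  3  0  3
0  1  2  1
2  1  1  3
3  0  2  2
1  2  2  0
gen 5: 2  3  0  3
1  1  2  1
2  1  1  3
3  0  2  2
1  2  2  0
gen 6: 2  3  0  3
2  1  2  1
2  1  1  3
3  0  2  2
1  2  2  0
gen 7: 2  3  0  3
3  1  2  1
2  1  1  3
3  0  2  2
1  2  2  0
gen 8: 3  3  0  3
0  2  2  1
3  1  1  3
3  0  2  2
1  2  2  0
gen 9: 3  3  0  3
1  2  2  1
3  1  1  3
3  0  2  2
1  2  2  0
gen 10: 3  3  0  3
2  2  2  1
3  1  1  3
3  0  2  2
1  2  2  0
gen 11: 3  3  0  3
3  2  2  1
3  1  1  3
3  0  2  2
1  2  2  0
gen 12: 1  1  1  3
3  0  3  1
1  3  1  3
0  1  2  2
2  2  2  0
gen 13: 2  1  1  3
0  1  3  1
2  3  1  3
0  1  2  2
2  2  2  0
gen 14: 2  1  1  3
1  1  3  1
2  3  1  3
0  1  2  2
2  2  2  0
gen 15: 2  1  1  3
2  1  3  1
2  3  1  3
0  1  2  2
2  2  2  0
gen 16: 2  1  1  3
3  1  3  1
2  3  1  3
0  1  2  2
2  2  2  0
gen 17: 3  1  1  3
0  2  3  1
3  3  1  3
0  1  2  2
2  2  2  0
gen 18: 3  1  1  3
1  2  3  1
3  3  1  3
0  1  2  2
2  2  2  0
gen 19: 3  1  1  3
2  2  3  1
3  3  1  3
0  1  2  2
2  2  2  0

3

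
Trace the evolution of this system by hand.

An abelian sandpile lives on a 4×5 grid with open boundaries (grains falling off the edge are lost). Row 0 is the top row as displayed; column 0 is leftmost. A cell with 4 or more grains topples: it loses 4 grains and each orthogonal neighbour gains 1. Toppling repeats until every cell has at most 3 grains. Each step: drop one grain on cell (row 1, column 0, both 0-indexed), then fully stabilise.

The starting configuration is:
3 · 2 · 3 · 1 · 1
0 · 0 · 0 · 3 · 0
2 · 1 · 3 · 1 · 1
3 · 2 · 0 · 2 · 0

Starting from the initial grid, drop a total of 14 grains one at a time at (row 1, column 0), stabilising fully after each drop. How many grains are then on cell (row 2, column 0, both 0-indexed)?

3

gen 0: 3 · 2 · 3 · 1 · 1
0 · 0 · 0 · 3 · 0
2 · 1 · 3 · 1 · 1
3 · 2 · 0 · 2 · 0
gen 1: 3 · 2 · 3 · 1 · 1
1 · 0 · 0 · 3 · 0
2 · 1 · 3 · 1 · 1
3 · 2 · 0 · 2 · 0
gen 2: 3 · 2 · 3 · 1 · 1
2 · 0 · 0 · 3 · 0
2 · 1 · 3 · 1 · 1
3 · 2 · 0 · 2 · 0
gen 3: 3 · 2 · 3 · 1 · 1
3 · 0 · 0 · 3 · 0
2 · 1 · 3 · 1 · 1
3 · 2 · 0 · 2 · 0
gen 4: 0 · 3 · 3 · 1 · 1
1 · 1 · 0 · 3 · 0
3 · 1 · 3 · 1 · 1
3 · 2 · 0 · 2 · 0
gen 5: 0 · 3 · 3 · 1 · 1
2 · 1 · 0 · 3 · 0
3 · 1 · 3 · 1 · 1
3 · 2 · 0 · 2 · 0
gen 6: 0 · 3 · 3 · 1 · 1
3 · 1 · 0 · 3 · 0
3 · 1 · 3 · 1 · 1
3 · 2 · 0 · 2 · 0
gen 7: 1 · 3 · 3 · 1 · 1
1 · 2 · 0 · 3 · 0
1 · 2 · 3 · 1 · 1
0 · 3 · 0 · 2 · 0
gen 8: 1 · 3 · 3 · 1 · 1
2 · 2 · 0 · 3 · 0
1 · 2 · 3 · 1 · 1
0 · 3 · 0 · 2 · 0
gen 9: 1 · 3 · 3 · 1 · 1
3 · 2 · 0 · 3 · 0
1 · 2 · 3 · 1 · 1
0 · 3 · 0 · 2 · 0
gen 10: 2 · 3 · 3 · 1 · 1
0 · 3 · 0 · 3 · 0
2 · 2 · 3 · 1 · 1
0 · 3 · 0 · 2 · 0
gen 11: 2 · 3 · 3 · 1 · 1
1 · 3 · 0 · 3 · 0
2 · 2 · 3 · 1 · 1
0 · 3 · 0 · 2 · 0
gen 12: 2 · 3 · 3 · 1 · 1
2 · 3 · 0 · 3 · 0
2 · 2 · 3 · 1 · 1
0 · 3 · 0 · 2 · 0
gen 13: 2 · 3 · 3 · 1 · 1
3 · 3 · 0 · 3 · 0
2 · 2 · 3 · 1 · 1
0 · 3 · 0 · 2 · 0
gen 14: 0 · 2 · 0 · 2 · 1
2 · 1 · 2 · 3 · 0
3 · 3 · 3 · 1 · 1
0 · 3 · 0 · 2 · 0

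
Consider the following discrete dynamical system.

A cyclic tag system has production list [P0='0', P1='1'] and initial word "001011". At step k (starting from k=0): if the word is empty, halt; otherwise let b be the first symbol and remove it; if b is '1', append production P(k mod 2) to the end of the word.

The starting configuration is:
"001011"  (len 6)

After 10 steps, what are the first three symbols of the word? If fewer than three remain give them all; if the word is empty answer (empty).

(empty)

step 0: "001011"  (len 6)
step 1: "01011"  (len 5)
step 2: "1011"  (len 4)
step 3: "0110"  (len 4)
step 4: "110"  (len 3)
step 5: "100"  (len 3)
step 6: "001"  (len 3)
step 7: "01"  (len 2)
step 8: "1"  (len 1)
step 9: "0"  (len 1)
step 10: (halted — word empty)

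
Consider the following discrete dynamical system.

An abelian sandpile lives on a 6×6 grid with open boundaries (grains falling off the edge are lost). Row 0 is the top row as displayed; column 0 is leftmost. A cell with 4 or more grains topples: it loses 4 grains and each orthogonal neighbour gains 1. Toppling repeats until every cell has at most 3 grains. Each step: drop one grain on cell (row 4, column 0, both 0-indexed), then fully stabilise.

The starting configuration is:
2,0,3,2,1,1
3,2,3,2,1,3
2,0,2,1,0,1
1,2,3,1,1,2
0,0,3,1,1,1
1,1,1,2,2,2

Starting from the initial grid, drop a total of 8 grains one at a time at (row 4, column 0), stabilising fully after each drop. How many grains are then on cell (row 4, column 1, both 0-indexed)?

gen 0: 2,0,3,2,1,1
3,2,3,2,1,3
2,0,2,1,0,1
1,2,3,1,1,2
0,0,3,1,1,1
1,1,1,2,2,2
gen 1: 2,0,3,2,1,1
3,2,3,2,1,3
2,0,2,1,0,1
1,2,3,1,1,2
1,0,3,1,1,1
1,1,1,2,2,2
gen 2: 2,0,3,2,1,1
3,2,3,2,1,3
2,0,2,1,0,1
1,2,3,1,1,2
2,0,3,1,1,1
1,1,1,2,2,2
gen 3: 2,0,3,2,1,1
3,2,3,2,1,3
2,0,2,1,0,1
1,2,3,1,1,2
3,0,3,1,1,1
1,1,1,2,2,2
gen 4: 2,0,3,2,1,1
3,2,3,2,1,3
2,0,2,1,0,1
2,2,3,1,1,2
0,1,3,1,1,1
2,1,1,2,2,2
gen 5: 2,0,3,2,1,1
3,2,3,2,1,3
2,0,2,1,0,1
2,2,3,1,1,2
1,1,3,1,1,1
2,1,1,2,2,2
gen 6: 2,0,3,2,1,1
3,2,3,2,1,3
2,0,2,1,0,1
2,2,3,1,1,2
2,1,3,1,1,1
2,1,1,2,2,2
gen 7: 2,0,3,2,1,1
3,2,3,2,1,3
2,0,2,1,0,1
2,2,3,1,1,2
3,1,3,1,1,1
2,1,1,2,2,2
gen 8: 2,0,3,2,1,1
3,2,3,2,1,3
2,0,2,1,0,1
3,2,3,1,1,2
0,2,3,1,1,1
3,1,1,2,2,2

2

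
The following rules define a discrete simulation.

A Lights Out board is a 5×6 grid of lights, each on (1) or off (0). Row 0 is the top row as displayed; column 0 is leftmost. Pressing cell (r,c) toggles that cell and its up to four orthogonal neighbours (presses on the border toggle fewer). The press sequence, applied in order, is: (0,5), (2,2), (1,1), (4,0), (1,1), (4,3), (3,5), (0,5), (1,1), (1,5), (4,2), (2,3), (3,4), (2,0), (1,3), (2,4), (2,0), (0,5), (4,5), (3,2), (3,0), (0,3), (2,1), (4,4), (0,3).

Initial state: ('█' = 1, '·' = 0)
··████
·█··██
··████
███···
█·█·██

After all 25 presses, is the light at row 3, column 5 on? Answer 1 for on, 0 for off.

[0] ··████
·█··██
··████
███···
█·█·██
[1] ··██··
·█··█·
··████
███···
█·█·██
[2] ··██··
·██·█·
·█··██
██····
█·█·██
[3] ·███··
█···█·
····██
██····
█·█·██
[4] ·███··
█···█·
····██
·█····
·██·██
[5] ··██··
·██·█·
·█··██
·█····
·██·██
[6] ··██··
·██·█·
·█··██
·█·█··
·█·█·█
[7] ··██··
·██·█·
·█··█·
·█·███
·█·█··
[8] ··████
·██·██
·█··█·
·█·███
·█·█··
[9] ·█████
█···██
····█·
·█·███
·█·█··
[10] ·████·
█·····
····██
·█·███
·█·█··
[11] ·████·
█·····
····██
·█████
··█···
[12] ·████·
█··█··
··██·█
·██·██
··█···
[13] ·████·
█··█··
··████
·███··
··█·█·
[14] ·████·
···█··
██████
████··
··█·█·
[15] ·██·█·
··█·█·
███·██
████··
··█·█·
[16] ·██·█·
··█···
████··
█████·
··█·█·
[17] ·██·█·
█·█···
··██··
·████·
··█·█·
[18] ·██··█
█·█··█
··██··
·████·
··█·█·
[19] ·██··█
█·█··█
··██··
·█████
··█··█
[20] ·██··█
█·█··█
···█··
····██
·····█
[21] ·██··█
█·█··█
█··█··
██··██
█····█
[22] ·█·███
█·██·█
█··█··
██··██
█····█
[23] ·█·███
████·█
·███··
█···██
█····█
[24] ·█·███
████·█
·███··
█····█
█··██·
[25] ·██··█
███··█
·███··
█····█
█··██·

1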